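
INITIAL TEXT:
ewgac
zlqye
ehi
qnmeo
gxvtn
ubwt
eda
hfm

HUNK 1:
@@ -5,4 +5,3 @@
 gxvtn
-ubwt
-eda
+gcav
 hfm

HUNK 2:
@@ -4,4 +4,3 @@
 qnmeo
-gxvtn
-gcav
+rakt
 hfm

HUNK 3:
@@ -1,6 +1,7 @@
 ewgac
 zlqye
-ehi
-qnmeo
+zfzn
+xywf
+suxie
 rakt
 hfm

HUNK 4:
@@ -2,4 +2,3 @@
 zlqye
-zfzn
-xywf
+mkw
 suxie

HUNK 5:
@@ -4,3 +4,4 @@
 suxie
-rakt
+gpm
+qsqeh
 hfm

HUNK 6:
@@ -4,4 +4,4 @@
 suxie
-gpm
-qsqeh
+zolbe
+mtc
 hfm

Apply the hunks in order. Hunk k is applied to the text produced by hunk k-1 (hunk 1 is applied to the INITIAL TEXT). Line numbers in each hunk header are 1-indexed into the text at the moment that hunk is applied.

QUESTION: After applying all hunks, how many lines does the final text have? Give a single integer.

Answer: 7

Derivation:
Hunk 1: at line 5 remove [ubwt,eda] add [gcav] -> 7 lines: ewgac zlqye ehi qnmeo gxvtn gcav hfm
Hunk 2: at line 4 remove [gxvtn,gcav] add [rakt] -> 6 lines: ewgac zlqye ehi qnmeo rakt hfm
Hunk 3: at line 1 remove [ehi,qnmeo] add [zfzn,xywf,suxie] -> 7 lines: ewgac zlqye zfzn xywf suxie rakt hfm
Hunk 4: at line 2 remove [zfzn,xywf] add [mkw] -> 6 lines: ewgac zlqye mkw suxie rakt hfm
Hunk 5: at line 4 remove [rakt] add [gpm,qsqeh] -> 7 lines: ewgac zlqye mkw suxie gpm qsqeh hfm
Hunk 6: at line 4 remove [gpm,qsqeh] add [zolbe,mtc] -> 7 lines: ewgac zlqye mkw suxie zolbe mtc hfm
Final line count: 7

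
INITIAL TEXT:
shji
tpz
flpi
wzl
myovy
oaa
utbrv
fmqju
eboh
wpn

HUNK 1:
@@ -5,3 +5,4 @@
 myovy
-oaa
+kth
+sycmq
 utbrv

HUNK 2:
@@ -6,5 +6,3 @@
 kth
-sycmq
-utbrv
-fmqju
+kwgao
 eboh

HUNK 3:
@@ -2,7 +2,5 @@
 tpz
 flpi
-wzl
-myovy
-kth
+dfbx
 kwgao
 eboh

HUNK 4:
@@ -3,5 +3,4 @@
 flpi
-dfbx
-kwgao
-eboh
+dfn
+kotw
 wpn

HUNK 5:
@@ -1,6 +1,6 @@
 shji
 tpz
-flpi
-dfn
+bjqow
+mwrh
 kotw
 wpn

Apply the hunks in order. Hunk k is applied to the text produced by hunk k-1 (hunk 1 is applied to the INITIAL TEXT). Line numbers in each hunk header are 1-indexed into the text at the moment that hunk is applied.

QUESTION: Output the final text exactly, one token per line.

Hunk 1: at line 5 remove [oaa] add [kth,sycmq] -> 11 lines: shji tpz flpi wzl myovy kth sycmq utbrv fmqju eboh wpn
Hunk 2: at line 6 remove [sycmq,utbrv,fmqju] add [kwgao] -> 9 lines: shji tpz flpi wzl myovy kth kwgao eboh wpn
Hunk 3: at line 2 remove [wzl,myovy,kth] add [dfbx] -> 7 lines: shji tpz flpi dfbx kwgao eboh wpn
Hunk 4: at line 3 remove [dfbx,kwgao,eboh] add [dfn,kotw] -> 6 lines: shji tpz flpi dfn kotw wpn
Hunk 5: at line 1 remove [flpi,dfn] add [bjqow,mwrh] -> 6 lines: shji tpz bjqow mwrh kotw wpn

Answer: shji
tpz
bjqow
mwrh
kotw
wpn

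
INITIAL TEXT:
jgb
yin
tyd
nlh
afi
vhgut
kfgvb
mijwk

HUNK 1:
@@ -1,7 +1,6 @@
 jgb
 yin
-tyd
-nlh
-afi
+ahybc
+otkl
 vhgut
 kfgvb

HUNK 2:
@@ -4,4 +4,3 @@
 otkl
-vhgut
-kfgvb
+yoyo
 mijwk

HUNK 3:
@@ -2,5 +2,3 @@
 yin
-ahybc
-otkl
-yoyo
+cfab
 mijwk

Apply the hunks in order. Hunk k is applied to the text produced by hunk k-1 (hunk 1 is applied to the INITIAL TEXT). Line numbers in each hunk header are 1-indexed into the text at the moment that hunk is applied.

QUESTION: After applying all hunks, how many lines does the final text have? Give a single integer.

Hunk 1: at line 1 remove [tyd,nlh,afi] add [ahybc,otkl] -> 7 lines: jgb yin ahybc otkl vhgut kfgvb mijwk
Hunk 2: at line 4 remove [vhgut,kfgvb] add [yoyo] -> 6 lines: jgb yin ahybc otkl yoyo mijwk
Hunk 3: at line 2 remove [ahybc,otkl,yoyo] add [cfab] -> 4 lines: jgb yin cfab mijwk
Final line count: 4

Answer: 4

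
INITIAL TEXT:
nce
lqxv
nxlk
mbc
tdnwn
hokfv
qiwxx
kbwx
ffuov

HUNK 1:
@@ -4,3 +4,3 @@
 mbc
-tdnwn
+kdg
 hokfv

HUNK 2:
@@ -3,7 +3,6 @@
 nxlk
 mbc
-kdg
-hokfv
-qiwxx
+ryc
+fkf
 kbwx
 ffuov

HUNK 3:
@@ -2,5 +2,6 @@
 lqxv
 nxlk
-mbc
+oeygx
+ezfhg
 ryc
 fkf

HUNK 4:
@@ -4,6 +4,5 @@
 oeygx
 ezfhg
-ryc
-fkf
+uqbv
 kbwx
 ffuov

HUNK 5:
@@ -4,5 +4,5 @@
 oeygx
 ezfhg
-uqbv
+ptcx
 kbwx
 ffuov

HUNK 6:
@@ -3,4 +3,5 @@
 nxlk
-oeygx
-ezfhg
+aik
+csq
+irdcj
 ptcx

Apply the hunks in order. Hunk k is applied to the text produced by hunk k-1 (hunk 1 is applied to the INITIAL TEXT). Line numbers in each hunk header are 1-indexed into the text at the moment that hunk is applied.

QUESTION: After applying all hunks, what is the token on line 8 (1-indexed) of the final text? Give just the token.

Hunk 1: at line 4 remove [tdnwn] add [kdg] -> 9 lines: nce lqxv nxlk mbc kdg hokfv qiwxx kbwx ffuov
Hunk 2: at line 3 remove [kdg,hokfv,qiwxx] add [ryc,fkf] -> 8 lines: nce lqxv nxlk mbc ryc fkf kbwx ffuov
Hunk 3: at line 2 remove [mbc] add [oeygx,ezfhg] -> 9 lines: nce lqxv nxlk oeygx ezfhg ryc fkf kbwx ffuov
Hunk 4: at line 4 remove [ryc,fkf] add [uqbv] -> 8 lines: nce lqxv nxlk oeygx ezfhg uqbv kbwx ffuov
Hunk 5: at line 4 remove [uqbv] add [ptcx] -> 8 lines: nce lqxv nxlk oeygx ezfhg ptcx kbwx ffuov
Hunk 6: at line 3 remove [oeygx,ezfhg] add [aik,csq,irdcj] -> 9 lines: nce lqxv nxlk aik csq irdcj ptcx kbwx ffuov
Final line 8: kbwx

Answer: kbwx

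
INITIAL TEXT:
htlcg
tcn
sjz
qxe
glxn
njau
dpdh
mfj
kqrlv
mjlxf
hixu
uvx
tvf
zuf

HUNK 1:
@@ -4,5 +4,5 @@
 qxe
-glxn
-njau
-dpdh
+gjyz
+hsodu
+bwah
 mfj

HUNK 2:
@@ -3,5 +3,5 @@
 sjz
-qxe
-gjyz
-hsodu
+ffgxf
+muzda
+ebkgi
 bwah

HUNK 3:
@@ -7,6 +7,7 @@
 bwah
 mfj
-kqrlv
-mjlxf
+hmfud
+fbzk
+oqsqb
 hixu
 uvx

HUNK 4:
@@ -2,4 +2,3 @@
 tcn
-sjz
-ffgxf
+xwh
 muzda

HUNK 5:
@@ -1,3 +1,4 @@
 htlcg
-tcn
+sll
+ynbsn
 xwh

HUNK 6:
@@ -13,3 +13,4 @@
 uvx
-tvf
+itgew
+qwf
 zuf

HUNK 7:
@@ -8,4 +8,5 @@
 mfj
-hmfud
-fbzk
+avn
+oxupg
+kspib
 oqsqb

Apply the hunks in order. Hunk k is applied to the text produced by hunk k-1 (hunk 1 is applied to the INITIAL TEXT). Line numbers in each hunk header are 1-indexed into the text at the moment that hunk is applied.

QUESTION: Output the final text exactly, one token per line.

Answer: htlcg
sll
ynbsn
xwh
muzda
ebkgi
bwah
mfj
avn
oxupg
kspib
oqsqb
hixu
uvx
itgew
qwf
zuf

Derivation:
Hunk 1: at line 4 remove [glxn,njau,dpdh] add [gjyz,hsodu,bwah] -> 14 lines: htlcg tcn sjz qxe gjyz hsodu bwah mfj kqrlv mjlxf hixu uvx tvf zuf
Hunk 2: at line 3 remove [qxe,gjyz,hsodu] add [ffgxf,muzda,ebkgi] -> 14 lines: htlcg tcn sjz ffgxf muzda ebkgi bwah mfj kqrlv mjlxf hixu uvx tvf zuf
Hunk 3: at line 7 remove [kqrlv,mjlxf] add [hmfud,fbzk,oqsqb] -> 15 lines: htlcg tcn sjz ffgxf muzda ebkgi bwah mfj hmfud fbzk oqsqb hixu uvx tvf zuf
Hunk 4: at line 2 remove [sjz,ffgxf] add [xwh] -> 14 lines: htlcg tcn xwh muzda ebkgi bwah mfj hmfud fbzk oqsqb hixu uvx tvf zuf
Hunk 5: at line 1 remove [tcn] add [sll,ynbsn] -> 15 lines: htlcg sll ynbsn xwh muzda ebkgi bwah mfj hmfud fbzk oqsqb hixu uvx tvf zuf
Hunk 6: at line 13 remove [tvf] add [itgew,qwf] -> 16 lines: htlcg sll ynbsn xwh muzda ebkgi bwah mfj hmfud fbzk oqsqb hixu uvx itgew qwf zuf
Hunk 7: at line 8 remove [hmfud,fbzk] add [avn,oxupg,kspib] -> 17 lines: htlcg sll ynbsn xwh muzda ebkgi bwah mfj avn oxupg kspib oqsqb hixu uvx itgew qwf zuf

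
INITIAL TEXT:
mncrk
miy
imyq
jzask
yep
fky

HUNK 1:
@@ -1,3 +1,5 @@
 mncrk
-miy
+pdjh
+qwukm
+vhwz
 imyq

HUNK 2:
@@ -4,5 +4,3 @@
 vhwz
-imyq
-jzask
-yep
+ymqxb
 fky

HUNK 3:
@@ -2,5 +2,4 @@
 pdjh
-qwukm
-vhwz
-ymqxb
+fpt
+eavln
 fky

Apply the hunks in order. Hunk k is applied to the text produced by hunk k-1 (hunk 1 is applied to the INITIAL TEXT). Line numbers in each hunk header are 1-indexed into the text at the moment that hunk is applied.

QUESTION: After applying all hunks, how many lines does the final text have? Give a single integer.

Answer: 5

Derivation:
Hunk 1: at line 1 remove [miy] add [pdjh,qwukm,vhwz] -> 8 lines: mncrk pdjh qwukm vhwz imyq jzask yep fky
Hunk 2: at line 4 remove [imyq,jzask,yep] add [ymqxb] -> 6 lines: mncrk pdjh qwukm vhwz ymqxb fky
Hunk 3: at line 2 remove [qwukm,vhwz,ymqxb] add [fpt,eavln] -> 5 lines: mncrk pdjh fpt eavln fky
Final line count: 5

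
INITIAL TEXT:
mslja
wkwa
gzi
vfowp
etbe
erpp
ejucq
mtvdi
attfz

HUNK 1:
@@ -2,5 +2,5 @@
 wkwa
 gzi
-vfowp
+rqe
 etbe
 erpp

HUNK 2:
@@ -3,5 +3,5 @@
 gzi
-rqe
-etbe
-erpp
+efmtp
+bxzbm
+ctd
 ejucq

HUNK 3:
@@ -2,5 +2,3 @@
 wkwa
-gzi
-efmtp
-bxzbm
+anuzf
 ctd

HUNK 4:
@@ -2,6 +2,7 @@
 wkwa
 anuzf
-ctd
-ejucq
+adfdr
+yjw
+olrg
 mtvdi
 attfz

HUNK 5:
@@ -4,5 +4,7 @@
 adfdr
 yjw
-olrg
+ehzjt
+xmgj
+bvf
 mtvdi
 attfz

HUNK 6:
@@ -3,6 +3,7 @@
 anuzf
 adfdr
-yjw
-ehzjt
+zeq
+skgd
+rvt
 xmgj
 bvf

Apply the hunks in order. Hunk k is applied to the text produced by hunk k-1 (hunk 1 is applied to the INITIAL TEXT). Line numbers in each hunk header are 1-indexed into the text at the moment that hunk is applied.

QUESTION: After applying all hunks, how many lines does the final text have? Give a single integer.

Answer: 11

Derivation:
Hunk 1: at line 2 remove [vfowp] add [rqe] -> 9 lines: mslja wkwa gzi rqe etbe erpp ejucq mtvdi attfz
Hunk 2: at line 3 remove [rqe,etbe,erpp] add [efmtp,bxzbm,ctd] -> 9 lines: mslja wkwa gzi efmtp bxzbm ctd ejucq mtvdi attfz
Hunk 3: at line 2 remove [gzi,efmtp,bxzbm] add [anuzf] -> 7 lines: mslja wkwa anuzf ctd ejucq mtvdi attfz
Hunk 4: at line 2 remove [ctd,ejucq] add [adfdr,yjw,olrg] -> 8 lines: mslja wkwa anuzf adfdr yjw olrg mtvdi attfz
Hunk 5: at line 4 remove [olrg] add [ehzjt,xmgj,bvf] -> 10 lines: mslja wkwa anuzf adfdr yjw ehzjt xmgj bvf mtvdi attfz
Hunk 6: at line 3 remove [yjw,ehzjt] add [zeq,skgd,rvt] -> 11 lines: mslja wkwa anuzf adfdr zeq skgd rvt xmgj bvf mtvdi attfz
Final line count: 11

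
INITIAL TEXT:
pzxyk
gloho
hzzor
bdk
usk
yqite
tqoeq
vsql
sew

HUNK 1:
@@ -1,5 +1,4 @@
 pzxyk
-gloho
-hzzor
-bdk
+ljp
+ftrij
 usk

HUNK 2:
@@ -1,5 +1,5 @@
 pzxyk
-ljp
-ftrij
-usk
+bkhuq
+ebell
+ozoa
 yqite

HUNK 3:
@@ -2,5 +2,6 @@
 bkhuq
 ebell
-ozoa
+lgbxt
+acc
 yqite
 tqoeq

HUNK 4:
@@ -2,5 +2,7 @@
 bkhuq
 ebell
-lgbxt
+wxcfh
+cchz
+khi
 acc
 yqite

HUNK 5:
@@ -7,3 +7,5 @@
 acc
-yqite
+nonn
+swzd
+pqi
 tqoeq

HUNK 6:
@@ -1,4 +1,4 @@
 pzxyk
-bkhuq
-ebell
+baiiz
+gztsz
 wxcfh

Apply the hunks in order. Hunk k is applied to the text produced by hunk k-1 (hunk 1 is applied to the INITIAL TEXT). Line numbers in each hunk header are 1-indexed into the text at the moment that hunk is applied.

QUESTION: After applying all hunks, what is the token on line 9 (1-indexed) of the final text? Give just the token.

Hunk 1: at line 1 remove [gloho,hzzor,bdk] add [ljp,ftrij] -> 8 lines: pzxyk ljp ftrij usk yqite tqoeq vsql sew
Hunk 2: at line 1 remove [ljp,ftrij,usk] add [bkhuq,ebell,ozoa] -> 8 lines: pzxyk bkhuq ebell ozoa yqite tqoeq vsql sew
Hunk 3: at line 2 remove [ozoa] add [lgbxt,acc] -> 9 lines: pzxyk bkhuq ebell lgbxt acc yqite tqoeq vsql sew
Hunk 4: at line 2 remove [lgbxt] add [wxcfh,cchz,khi] -> 11 lines: pzxyk bkhuq ebell wxcfh cchz khi acc yqite tqoeq vsql sew
Hunk 5: at line 7 remove [yqite] add [nonn,swzd,pqi] -> 13 lines: pzxyk bkhuq ebell wxcfh cchz khi acc nonn swzd pqi tqoeq vsql sew
Hunk 6: at line 1 remove [bkhuq,ebell] add [baiiz,gztsz] -> 13 lines: pzxyk baiiz gztsz wxcfh cchz khi acc nonn swzd pqi tqoeq vsql sew
Final line 9: swzd

Answer: swzd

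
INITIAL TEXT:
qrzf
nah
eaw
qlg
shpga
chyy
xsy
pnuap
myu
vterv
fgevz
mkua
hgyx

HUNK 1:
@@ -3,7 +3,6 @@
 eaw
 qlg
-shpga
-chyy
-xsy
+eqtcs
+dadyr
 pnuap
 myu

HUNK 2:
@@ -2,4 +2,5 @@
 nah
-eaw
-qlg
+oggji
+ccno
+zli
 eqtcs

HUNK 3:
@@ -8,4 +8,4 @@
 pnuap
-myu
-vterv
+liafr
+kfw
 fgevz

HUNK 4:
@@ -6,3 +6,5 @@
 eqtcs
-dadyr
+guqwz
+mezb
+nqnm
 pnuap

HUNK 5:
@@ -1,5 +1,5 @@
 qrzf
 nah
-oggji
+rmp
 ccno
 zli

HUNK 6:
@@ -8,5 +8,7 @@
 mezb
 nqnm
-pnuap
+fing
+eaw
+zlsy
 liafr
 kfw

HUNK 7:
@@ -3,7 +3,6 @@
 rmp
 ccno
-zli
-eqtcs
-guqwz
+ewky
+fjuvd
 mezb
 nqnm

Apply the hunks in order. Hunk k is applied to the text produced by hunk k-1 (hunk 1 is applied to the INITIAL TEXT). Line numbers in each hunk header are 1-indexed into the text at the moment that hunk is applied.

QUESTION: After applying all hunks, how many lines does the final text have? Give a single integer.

Answer: 16

Derivation:
Hunk 1: at line 3 remove [shpga,chyy,xsy] add [eqtcs,dadyr] -> 12 lines: qrzf nah eaw qlg eqtcs dadyr pnuap myu vterv fgevz mkua hgyx
Hunk 2: at line 2 remove [eaw,qlg] add [oggji,ccno,zli] -> 13 lines: qrzf nah oggji ccno zli eqtcs dadyr pnuap myu vterv fgevz mkua hgyx
Hunk 3: at line 8 remove [myu,vterv] add [liafr,kfw] -> 13 lines: qrzf nah oggji ccno zli eqtcs dadyr pnuap liafr kfw fgevz mkua hgyx
Hunk 4: at line 6 remove [dadyr] add [guqwz,mezb,nqnm] -> 15 lines: qrzf nah oggji ccno zli eqtcs guqwz mezb nqnm pnuap liafr kfw fgevz mkua hgyx
Hunk 5: at line 1 remove [oggji] add [rmp] -> 15 lines: qrzf nah rmp ccno zli eqtcs guqwz mezb nqnm pnuap liafr kfw fgevz mkua hgyx
Hunk 6: at line 8 remove [pnuap] add [fing,eaw,zlsy] -> 17 lines: qrzf nah rmp ccno zli eqtcs guqwz mezb nqnm fing eaw zlsy liafr kfw fgevz mkua hgyx
Hunk 7: at line 3 remove [zli,eqtcs,guqwz] add [ewky,fjuvd] -> 16 lines: qrzf nah rmp ccno ewky fjuvd mezb nqnm fing eaw zlsy liafr kfw fgevz mkua hgyx
Final line count: 16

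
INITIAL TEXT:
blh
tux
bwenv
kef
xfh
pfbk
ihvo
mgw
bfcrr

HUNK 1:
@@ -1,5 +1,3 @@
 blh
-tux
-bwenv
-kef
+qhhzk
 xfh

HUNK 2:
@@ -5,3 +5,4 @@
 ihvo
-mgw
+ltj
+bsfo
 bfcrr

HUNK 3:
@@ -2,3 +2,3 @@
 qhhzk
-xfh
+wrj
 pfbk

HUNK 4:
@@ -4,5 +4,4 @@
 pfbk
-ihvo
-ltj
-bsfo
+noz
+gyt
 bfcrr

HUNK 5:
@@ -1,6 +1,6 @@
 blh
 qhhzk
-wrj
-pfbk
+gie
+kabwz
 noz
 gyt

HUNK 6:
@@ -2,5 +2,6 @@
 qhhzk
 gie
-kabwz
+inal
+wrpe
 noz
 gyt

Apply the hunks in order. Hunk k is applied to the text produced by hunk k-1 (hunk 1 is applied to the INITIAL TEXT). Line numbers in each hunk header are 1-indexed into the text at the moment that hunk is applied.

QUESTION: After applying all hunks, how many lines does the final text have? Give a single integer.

Answer: 8

Derivation:
Hunk 1: at line 1 remove [tux,bwenv,kef] add [qhhzk] -> 7 lines: blh qhhzk xfh pfbk ihvo mgw bfcrr
Hunk 2: at line 5 remove [mgw] add [ltj,bsfo] -> 8 lines: blh qhhzk xfh pfbk ihvo ltj bsfo bfcrr
Hunk 3: at line 2 remove [xfh] add [wrj] -> 8 lines: blh qhhzk wrj pfbk ihvo ltj bsfo bfcrr
Hunk 4: at line 4 remove [ihvo,ltj,bsfo] add [noz,gyt] -> 7 lines: blh qhhzk wrj pfbk noz gyt bfcrr
Hunk 5: at line 1 remove [wrj,pfbk] add [gie,kabwz] -> 7 lines: blh qhhzk gie kabwz noz gyt bfcrr
Hunk 6: at line 2 remove [kabwz] add [inal,wrpe] -> 8 lines: blh qhhzk gie inal wrpe noz gyt bfcrr
Final line count: 8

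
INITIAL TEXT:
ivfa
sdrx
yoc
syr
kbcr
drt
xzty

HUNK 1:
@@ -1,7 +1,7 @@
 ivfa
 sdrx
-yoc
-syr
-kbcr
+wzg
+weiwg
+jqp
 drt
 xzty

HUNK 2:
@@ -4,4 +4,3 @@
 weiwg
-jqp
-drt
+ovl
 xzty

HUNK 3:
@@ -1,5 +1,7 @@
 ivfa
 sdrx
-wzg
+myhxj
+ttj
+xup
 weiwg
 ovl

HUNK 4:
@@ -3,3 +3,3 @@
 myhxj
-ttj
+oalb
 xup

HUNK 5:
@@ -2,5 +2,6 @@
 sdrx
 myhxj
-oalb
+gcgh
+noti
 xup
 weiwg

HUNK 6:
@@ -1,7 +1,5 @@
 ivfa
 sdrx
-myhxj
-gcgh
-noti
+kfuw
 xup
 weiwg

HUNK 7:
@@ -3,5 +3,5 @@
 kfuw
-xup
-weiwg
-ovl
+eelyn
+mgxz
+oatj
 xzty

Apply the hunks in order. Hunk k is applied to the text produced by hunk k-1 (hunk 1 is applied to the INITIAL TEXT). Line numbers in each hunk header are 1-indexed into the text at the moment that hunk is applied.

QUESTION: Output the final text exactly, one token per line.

Answer: ivfa
sdrx
kfuw
eelyn
mgxz
oatj
xzty

Derivation:
Hunk 1: at line 1 remove [yoc,syr,kbcr] add [wzg,weiwg,jqp] -> 7 lines: ivfa sdrx wzg weiwg jqp drt xzty
Hunk 2: at line 4 remove [jqp,drt] add [ovl] -> 6 lines: ivfa sdrx wzg weiwg ovl xzty
Hunk 3: at line 1 remove [wzg] add [myhxj,ttj,xup] -> 8 lines: ivfa sdrx myhxj ttj xup weiwg ovl xzty
Hunk 4: at line 3 remove [ttj] add [oalb] -> 8 lines: ivfa sdrx myhxj oalb xup weiwg ovl xzty
Hunk 5: at line 2 remove [oalb] add [gcgh,noti] -> 9 lines: ivfa sdrx myhxj gcgh noti xup weiwg ovl xzty
Hunk 6: at line 1 remove [myhxj,gcgh,noti] add [kfuw] -> 7 lines: ivfa sdrx kfuw xup weiwg ovl xzty
Hunk 7: at line 3 remove [xup,weiwg,ovl] add [eelyn,mgxz,oatj] -> 7 lines: ivfa sdrx kfuw eelyn mgxz oatj xzty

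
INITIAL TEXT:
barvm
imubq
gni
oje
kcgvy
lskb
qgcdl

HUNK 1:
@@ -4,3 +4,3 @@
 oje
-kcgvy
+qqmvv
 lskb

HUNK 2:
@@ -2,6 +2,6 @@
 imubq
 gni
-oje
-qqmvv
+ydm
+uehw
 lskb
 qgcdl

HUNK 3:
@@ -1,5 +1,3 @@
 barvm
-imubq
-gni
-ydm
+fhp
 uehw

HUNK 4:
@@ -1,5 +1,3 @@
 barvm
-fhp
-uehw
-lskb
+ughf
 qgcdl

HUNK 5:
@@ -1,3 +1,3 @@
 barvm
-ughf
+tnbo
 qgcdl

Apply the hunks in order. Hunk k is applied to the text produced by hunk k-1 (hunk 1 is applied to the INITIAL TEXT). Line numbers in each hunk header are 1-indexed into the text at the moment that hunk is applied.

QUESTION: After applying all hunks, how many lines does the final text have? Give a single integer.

Answer: 3

Derivation:
Hunk 1: at line 4 remove [kcgvy] add [qqmvv] -> 7 lines: barvm imubq gni oje qqmvv lskb qgcdl
Hunk 2: at line 2 remove [oje,qqmvv] add [ydm,uehw] -> 7 lines: barvm imubq gni ydm uehw lskb qgcdl
Hunk 3: at line 1 remove [imubq,gni,ydm] add [fhp] -> 5 lines: barvm fhp uehw lskb qgcdl
Hunk 4: at line 1 remove [fhp,uehw,lskb] add [ughf] -> 3 lines: barvm ughf qgcdl
Hunk 5: at line 1 remove [ughf] add [tnbo] -> 3 lines: barvm tnbo qgcdl
Final line count: 3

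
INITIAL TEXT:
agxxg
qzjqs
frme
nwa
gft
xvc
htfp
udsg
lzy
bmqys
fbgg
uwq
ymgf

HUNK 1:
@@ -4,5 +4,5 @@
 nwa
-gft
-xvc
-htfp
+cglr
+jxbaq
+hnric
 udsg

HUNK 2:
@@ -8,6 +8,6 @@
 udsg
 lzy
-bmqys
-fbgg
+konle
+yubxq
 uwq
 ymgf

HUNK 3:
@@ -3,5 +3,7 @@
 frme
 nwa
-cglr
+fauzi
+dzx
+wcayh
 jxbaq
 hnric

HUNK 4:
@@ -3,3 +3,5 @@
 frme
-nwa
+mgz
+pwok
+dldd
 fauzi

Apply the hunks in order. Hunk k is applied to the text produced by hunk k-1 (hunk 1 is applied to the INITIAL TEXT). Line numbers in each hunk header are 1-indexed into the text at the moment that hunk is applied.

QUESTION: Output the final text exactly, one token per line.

Answer: agxxg
qzjqs
frme
mgz
pwok
dldd
fauzi
dzx
wcayh
jxbaq
hnric
udsg
lzy
konle
yubxq
uwq
ymgf

Derivation:
Hunk 1: at line 4 remove [gft,xvc,htfp] add [cglr,jxbaq,hnric] -> 13 lines: agxxg qzjqs frme nwa cglr jxbaq hnric udsg lzy bmqys fbgg uwq ymgf
Hunk 2: at line 8 remove [bmqys,fbgg] add [konle,yubxq] -> 13 lines: agxxg qzjqs frme nwa cglr jxbaq hnric udsg lzy konle yubxq uwq ymgf
Hunk 3: at line 3 remove [cglr] add [fauzi,dzx,wcayh] -> 15 lines: agxxg qzjqs frme nwa fauzi dzx wcayh jxbaq hnric udsg lzy konle yubxq uwq ymgf
Hunk 4: at line 3 remove [nwa] add [mgz,pwok,dldd] -> 17 lines: agxxg qzjqs frme mgz pwok dldd fauzi dzx wcayh jxbaq hnric udsg lzy konle yubxq uwq ymgf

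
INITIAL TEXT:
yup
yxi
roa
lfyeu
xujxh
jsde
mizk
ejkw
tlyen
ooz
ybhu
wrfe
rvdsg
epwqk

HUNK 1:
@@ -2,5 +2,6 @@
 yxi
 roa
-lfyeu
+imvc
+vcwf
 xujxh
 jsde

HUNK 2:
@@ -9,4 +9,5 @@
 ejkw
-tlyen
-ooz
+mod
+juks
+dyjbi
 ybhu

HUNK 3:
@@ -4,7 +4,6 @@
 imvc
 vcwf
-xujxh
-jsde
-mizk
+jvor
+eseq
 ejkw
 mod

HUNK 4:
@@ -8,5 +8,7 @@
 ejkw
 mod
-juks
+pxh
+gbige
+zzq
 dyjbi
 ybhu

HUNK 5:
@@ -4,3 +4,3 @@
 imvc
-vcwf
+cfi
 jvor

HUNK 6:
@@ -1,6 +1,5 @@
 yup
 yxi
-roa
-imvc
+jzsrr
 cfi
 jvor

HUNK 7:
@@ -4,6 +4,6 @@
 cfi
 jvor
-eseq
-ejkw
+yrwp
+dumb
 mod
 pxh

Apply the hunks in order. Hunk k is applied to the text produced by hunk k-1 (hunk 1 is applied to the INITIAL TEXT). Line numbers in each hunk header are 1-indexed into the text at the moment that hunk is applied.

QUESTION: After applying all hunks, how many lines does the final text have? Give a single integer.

Answer: 16

Derivation:
Hunk 1: at line 2 remove [lfyeu] add [imvc,vcwf] -> 15 lines: yup yxi roa imvc vcwf xujxh jsde mizk ejkw tlyen ooz ybhu wrfe rvdsg epwqk
Hunk 2: at line 9 remove [tlyen,ooz] add [mod,juks,dyjbi] -> 16 lines: yup yxi roa imvc vcwf xujxh jsde mizk ejkw mod juks dyjbi ybhu wrfe rvdsg epwqk
Hunk 3: at line 4 remove [xujxh,jsde,mizk] add [jvor,eseq] -> 15 lines: yup yxi roa imvc vcwf jvor eseq ejkw mod juks dyjbi ybhu wrfe rvdsg epwqk
Hunk 4: at line 8 remove [juks] add [pxh,gbige,zzq] -> 17 lines: yup yxi roa imvc vcwf jvor eseq ejkw mod pxh gbige zzq dyjbi ybhu wrfe rvdsg epwqk
Hunk 5: at line 4 remove [vcwf] add [cfi] -> 17 lines: yup yxi roa imvc cfi jvor eseq ejkw mod pxh gbige zzq dyjbi ybhu wrfe rvdsg epwqk
Hunk 6: at line 1 remove [roa,imvc] add [jzsrr] -> 16 lines: yup yxi jzsrr cfi jvor eseq ejkw mod pxh gbige zzq dyjbi ybhu wrfe rvdsg epwqk
Hunk 7: at line 4 remove [eseq,ejkw] add [yrwp,dumb] -> 16 lines: yup yxi jzsrr cfi jvor yrwp dumb mod pxh gbige zzq dyjbi ybhu wrfe rvdsg epwqk
Final line count: 16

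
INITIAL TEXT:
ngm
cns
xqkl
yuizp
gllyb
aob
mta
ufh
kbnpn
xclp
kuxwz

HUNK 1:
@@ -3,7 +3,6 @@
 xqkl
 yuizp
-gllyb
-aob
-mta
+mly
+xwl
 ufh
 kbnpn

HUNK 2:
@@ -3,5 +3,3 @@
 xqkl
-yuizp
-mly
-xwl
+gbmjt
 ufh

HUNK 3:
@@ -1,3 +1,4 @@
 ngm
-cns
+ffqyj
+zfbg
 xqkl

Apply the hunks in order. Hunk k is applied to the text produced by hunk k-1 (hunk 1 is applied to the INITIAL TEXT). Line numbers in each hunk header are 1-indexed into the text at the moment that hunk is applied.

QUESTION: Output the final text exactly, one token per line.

Hunk 1: at line 3 remove [gllyb,aob,mta] add [mly,xwl] -> 10 lines: ngm cns xqkl yuizp mly xwl ufh kbnpn xclp kuxwz
Hunk 2: at line 3 remove [yuizp,mly,xwl] add [gbmjt] -> 8 lines: ngm cns xqkl gbmjt ufh kbnpn xclp kuxwz
Hunk 3: at line 1 remove [cns] add [ffqyj,zfbg] -> 9 lines: ngm ffqyj zfbg xqkl gbmjt ufh kbnpn xclp kuxwz

Answer: ngm
ffqyj
zfbg
xqkl
gbmjt
ufh
kbnpn
xclp
kuxwz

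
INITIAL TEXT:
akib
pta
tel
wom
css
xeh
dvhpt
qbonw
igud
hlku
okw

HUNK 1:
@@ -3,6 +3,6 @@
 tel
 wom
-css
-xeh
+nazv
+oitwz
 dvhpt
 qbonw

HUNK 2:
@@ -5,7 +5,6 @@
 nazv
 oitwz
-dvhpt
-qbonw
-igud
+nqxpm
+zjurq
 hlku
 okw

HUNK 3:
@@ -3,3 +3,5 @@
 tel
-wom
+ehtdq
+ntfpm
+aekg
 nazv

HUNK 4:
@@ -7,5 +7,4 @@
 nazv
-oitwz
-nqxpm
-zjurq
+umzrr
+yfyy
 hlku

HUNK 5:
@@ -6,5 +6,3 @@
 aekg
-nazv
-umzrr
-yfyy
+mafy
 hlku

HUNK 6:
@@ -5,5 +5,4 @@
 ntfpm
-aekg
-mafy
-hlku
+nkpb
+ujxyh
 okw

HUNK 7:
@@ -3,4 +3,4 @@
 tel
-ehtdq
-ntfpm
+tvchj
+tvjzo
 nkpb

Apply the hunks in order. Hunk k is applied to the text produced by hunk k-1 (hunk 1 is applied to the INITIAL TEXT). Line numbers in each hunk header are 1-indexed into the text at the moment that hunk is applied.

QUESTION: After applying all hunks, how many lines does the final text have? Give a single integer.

Answer: 8

Derivation:
Hunk 1: at line 3 remove [css,xeh] add [nazv,oitwz] -> 11 lines: akib pta tel wom nazv oitwz dvhpt qbonw igud hlku okw
Hunk 2: at line 5 remove [dvhpt,qbonw,igud] add [nqxpm,zjurq] -> 10 lines: akib pta tel wom nazv oitwz nqxpm zjurq hlku okw
Hunk 3: at line 3 remove [wom] add [ehtdq,ntfpm,aekg] -> 12 lines: akib pta tel ehtdq ntfpm aekg nazv oitwz nqxpm zjurq hlku okw
Hunk 4: at line 7 remove [oitwz,nqxpm,zjurq] add [umzrr,yfyy] -> 11 lines: akib pta tel ehtdq ntfpm aekg nazv umzrr yfyy hlku okw
Hunk 5: at line 6 remove [nazv,umzrr,yfyy] add [mafy] -> 9 lines: akib pta tel ehtdq ntfpm aekg mafy hlku okw
Hunk 6: at line 5 remove [aekg,mafy,hlku] add [nkpb,ujxyh] -> 8 lines: akib pta tel ehtdq ntfpm nkpb ujxyh okw
Hunk 7: at line 3 remove [ehtdq,ntfpm] add [tvchj,tvjzo] -> 8 lines: akib pta tel tvchj tvjzo nkpb ujxyh okw
Final line count: 8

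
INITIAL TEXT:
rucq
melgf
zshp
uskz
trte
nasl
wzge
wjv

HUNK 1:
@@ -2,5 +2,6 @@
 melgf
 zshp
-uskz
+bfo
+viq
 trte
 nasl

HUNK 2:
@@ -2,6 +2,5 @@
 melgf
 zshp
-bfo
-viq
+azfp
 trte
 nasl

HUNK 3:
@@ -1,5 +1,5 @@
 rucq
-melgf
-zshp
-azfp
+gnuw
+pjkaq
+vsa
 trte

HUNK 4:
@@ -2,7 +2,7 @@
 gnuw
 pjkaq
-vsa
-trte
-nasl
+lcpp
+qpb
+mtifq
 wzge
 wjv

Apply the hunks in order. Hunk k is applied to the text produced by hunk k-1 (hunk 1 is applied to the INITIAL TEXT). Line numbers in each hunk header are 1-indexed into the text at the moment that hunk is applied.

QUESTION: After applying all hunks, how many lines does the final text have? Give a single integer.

Answer: 8

Derivation:
Hunk 1: at line 2 remove [uskz] add [bfo,viq] -> 9 lines: rucq melgf zshp bfo viq trte nasl wzge wjv
Hunk 2: at line 2 remove [bfo,viq] add [azfp] -> 8 lines: rucq melgf zshp azfp trte nasl wzge wjv
Hunk 3: at line 1 remove [melgf,zshp,azfp] add [gnuw,pjkaq,vsa] -> 8 lines: rucq gnuw pjkaq vsa trte nasl wzge wjv
Hunk 4: at line 2 remove [vsa,trte,nasl] add [lcpp,qpb,mtifq] -> 8 lines: rucq gnuw pjkaq lcpp qpb mtifq wzge wjv
Final line count: 8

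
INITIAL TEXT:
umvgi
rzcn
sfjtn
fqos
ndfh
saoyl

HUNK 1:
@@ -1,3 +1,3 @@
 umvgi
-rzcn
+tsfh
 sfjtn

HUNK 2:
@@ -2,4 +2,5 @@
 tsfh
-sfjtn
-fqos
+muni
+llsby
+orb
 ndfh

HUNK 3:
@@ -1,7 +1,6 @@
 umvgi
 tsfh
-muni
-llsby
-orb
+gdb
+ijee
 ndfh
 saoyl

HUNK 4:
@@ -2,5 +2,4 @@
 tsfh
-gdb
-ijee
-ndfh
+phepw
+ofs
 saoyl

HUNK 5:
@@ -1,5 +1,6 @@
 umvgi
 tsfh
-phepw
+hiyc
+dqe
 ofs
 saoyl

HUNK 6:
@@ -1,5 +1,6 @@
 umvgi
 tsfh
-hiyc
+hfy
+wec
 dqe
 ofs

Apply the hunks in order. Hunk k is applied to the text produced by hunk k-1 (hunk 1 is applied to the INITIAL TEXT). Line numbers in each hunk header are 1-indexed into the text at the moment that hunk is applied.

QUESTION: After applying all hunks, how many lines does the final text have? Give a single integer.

Answer: 7

Derivation:
Hunk 1: at line 1 remove [rzcn] add [tsfh] -> 6 lines: umvgi tsfh sfjtn fqos ndfh saoyl
Hunk 2: at line 2 remove [sfjtn,fqos] add [muni,llsby,orb] -> 7 lines: umvgi tsfh muni llsby orb ndfh saoyl
Hunk 3: at line 1 remove [muni,llsby,orb] add [gdb,ijee] -> 6 lines: umvgi tsfh gdb ijee ndfh saoyl
Hunk 4: at line 2 remove [gdb,ijee,ndfh] add [phepw,ofs] -> 5 lines: umvgi tsfh phepw ofs saoyl
Hunk 5: at line 1 remove [phepw] add [hiyc,dqe] -> 6 lines: umvgi tsfh hiyc dqe ofs saoyl
Hunk 6: at line 1 remove [hiyc] add [hfy,wec] -> 7 lines: umvgi tsfh hfy wec dqe ofs saoyl
Final line count: 7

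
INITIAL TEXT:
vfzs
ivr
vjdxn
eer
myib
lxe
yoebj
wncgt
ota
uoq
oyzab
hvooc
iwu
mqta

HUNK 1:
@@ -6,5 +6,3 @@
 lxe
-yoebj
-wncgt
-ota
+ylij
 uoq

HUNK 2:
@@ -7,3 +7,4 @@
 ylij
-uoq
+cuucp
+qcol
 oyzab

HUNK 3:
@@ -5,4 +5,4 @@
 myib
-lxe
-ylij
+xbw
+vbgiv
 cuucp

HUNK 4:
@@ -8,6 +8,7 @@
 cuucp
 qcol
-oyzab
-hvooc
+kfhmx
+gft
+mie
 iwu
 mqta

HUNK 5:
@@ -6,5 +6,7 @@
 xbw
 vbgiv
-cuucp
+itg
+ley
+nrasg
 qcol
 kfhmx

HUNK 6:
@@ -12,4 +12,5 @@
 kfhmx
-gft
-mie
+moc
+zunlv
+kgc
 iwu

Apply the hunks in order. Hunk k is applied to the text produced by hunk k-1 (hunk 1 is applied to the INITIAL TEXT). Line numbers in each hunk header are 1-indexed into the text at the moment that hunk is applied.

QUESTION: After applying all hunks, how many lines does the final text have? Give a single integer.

Answer: 17

Derivation:
Hunk 1: at line 6 remove [yoebj,wncgt,ota] add [ylij] -> 12 lines: vfzs ivr vjdxn eer myib lxe ylij uoq oyzab hvooc iwu mqta
Hunk 2: at line 7 remove [uoq] add [cuucp,qcol] -> 13 lines: vfzs ivr vjdxn eer myib lxe ylij cuucp qcol oyzab hvooc iwu mqta
Hunk 3: at line 5 remove [lxe,ylij] add [xbw,vbgiv] -> 13 lines: vfzs ivr vjdxn eer myib xbw vbgiv cuucp qcol oyzab hvooc iwu mqta
Hunk 4: at line 8 remove [oyzab,hvooc] add [kfhmx,gft,mie] -> 14 lines: vfzs ivr vjdxn eer myib xbw vbgiv cuucp qcol kfhmx gft mie iwu mqta
Hunk 5: at line 6 remove [cuucp] add [itg,ley,nrasg] -> 16 lines: vfzs ivr vjdxn eer myib xbw vbgiv itg ley nrasg qcol kfhmx gft mie iwu mqta
Hunk 6: at line 12 remove [gft,mie] add [moc,zunlv,kgc] -> 17 lines: vfzs ivr vjdxn eer myib xbw vbgiv itg ley nrasg qcol kfhmx moc zunlv kgc iwu mqta
Final line count: 17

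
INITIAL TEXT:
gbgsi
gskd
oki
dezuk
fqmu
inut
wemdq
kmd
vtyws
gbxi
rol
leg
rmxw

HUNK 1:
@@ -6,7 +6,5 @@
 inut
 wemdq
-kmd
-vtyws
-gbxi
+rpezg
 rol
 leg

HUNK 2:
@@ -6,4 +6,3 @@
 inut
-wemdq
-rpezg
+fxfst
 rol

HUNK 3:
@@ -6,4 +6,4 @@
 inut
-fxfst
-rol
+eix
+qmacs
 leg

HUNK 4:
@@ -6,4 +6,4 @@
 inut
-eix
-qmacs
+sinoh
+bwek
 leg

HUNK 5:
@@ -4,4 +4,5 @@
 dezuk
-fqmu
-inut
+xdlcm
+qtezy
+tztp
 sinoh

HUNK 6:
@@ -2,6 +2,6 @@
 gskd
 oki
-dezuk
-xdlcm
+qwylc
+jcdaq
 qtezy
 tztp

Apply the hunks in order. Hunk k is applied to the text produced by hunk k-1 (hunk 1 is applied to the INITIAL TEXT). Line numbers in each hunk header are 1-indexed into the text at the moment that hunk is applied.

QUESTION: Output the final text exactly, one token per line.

Answer: gbgsi
gskd
oki
qwylc
jcdaq
qtezy
tztp
sinoh
bwek
leg
rmxw

Derivation:
Hunk 1: at line 6 remove [kmd,vtyws,gbxi] add [rpezg] -> 11 lines: gbgsi gskd oki dezuk fqmu inut wemdq rpezg rol leg rmxw
Hunk 2: at line 6 remove [wemdq,rpezg] add [fxfst] -> 10 lines: gbgsi gskd oki dezuk fqmu inut fxfst rol leg rmxw
Hunk 3: at line 6 remove [fxfst,rol] add [eix,qmacs] -> 10 lines: gbgsi gskd oki dezuk fqmu inut eix qmacs leg rmxw
Hunk 4: at line 6 remove [eix,qmacs] add [sinoh,bwek] -> 10 lines: gbgsi gskd oki dezuk fqmu inut sinoh bwek leg rmxw
Hunk 5: at line 4 remove [fqmu,inut] add [xdlcm,qtezy,tztp] -> 11 lines: gbgsi gskd oki dezuk xdlcm qtezy tztp sinoh bwek leg rmxw
Hunk 6: at line 2 remove [dezuk,xdlcm] add [qwylc,jcdaq] -> 11 lines: gbgsi gskd oki qwylc jcdaq qtezy tztp sinoh bwek leg rmxw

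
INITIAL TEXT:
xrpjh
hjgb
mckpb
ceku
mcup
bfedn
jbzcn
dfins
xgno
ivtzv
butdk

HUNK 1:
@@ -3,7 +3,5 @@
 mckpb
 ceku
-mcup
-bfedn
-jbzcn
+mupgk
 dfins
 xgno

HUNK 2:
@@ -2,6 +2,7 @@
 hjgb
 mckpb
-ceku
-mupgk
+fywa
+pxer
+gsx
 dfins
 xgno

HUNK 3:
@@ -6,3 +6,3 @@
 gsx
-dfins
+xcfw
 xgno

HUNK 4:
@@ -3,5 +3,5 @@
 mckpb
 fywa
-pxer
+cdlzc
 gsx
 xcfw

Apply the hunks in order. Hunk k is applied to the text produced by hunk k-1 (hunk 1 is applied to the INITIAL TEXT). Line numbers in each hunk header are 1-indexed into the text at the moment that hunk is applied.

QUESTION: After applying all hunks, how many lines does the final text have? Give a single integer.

Answer: 10

Derivation:
Hunk 1: at line 3 remove [mcup,bfedn,jbzcn] add [mupgk] -> 9 lines: xrpjh hjgb mckpb ceku mupgk dfins xgno ivtzv butdk
Hunk 2: at line 2 remove [ceku,mupgk] add [fywa,pxer,gsx] -> 10 lines: xrpjh hjgb mckpb fywa pxer gsx dfins xgno ivtzv butdk
Hunk 3: at line 6 remove [dfins] add [xcfw] -> 10 lines: xrpjh hjgb mckpb fywa pxer gsx xcfw xgno ivtzv butdk
Hunk 4: at line 3 remove [pxer] add [cdlzc] -> 10 lines: xrpjh hjgb mckpb fywa cdlzc gsx xcfw xgno ivtzv butdk
Final line count: 10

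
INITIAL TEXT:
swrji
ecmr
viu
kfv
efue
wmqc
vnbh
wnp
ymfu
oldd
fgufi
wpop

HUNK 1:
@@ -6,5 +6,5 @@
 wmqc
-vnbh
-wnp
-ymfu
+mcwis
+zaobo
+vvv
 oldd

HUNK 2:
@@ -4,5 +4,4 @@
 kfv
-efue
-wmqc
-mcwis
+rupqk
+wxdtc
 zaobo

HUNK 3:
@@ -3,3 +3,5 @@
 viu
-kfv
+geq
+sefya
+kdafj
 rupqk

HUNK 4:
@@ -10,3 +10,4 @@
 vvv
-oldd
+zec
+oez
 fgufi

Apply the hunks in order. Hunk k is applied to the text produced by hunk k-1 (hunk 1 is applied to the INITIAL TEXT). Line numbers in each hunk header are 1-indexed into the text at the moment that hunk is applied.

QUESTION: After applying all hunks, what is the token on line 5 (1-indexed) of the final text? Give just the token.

Answer: sefya

Derivation:
Hunk 1: at line 6 remove [vnbh,wnp,ymfu] add [mcwis,zaobo,vvv] -> 12 lines: swrji ecmr viu kfv efue wmqc mcwis zaobo vvv oldd fgufi wpop
Hunk 2: at line 4 remove [efue,wmqc,mcwis] add [rupqk,wxdtc] -> 11 lines: swrji ecmr viu kfv rupqk wxdtc zaobo vvv oldd fgufi wpop
Hunk 3: at line 3 remove [kfv] add [geq,sefya,kdafj] -> 13 lines: swrji ecmr viu geq sefya kdafj rupqk wxdtc zaobo vvv oldd fgufi wpop
Hunk 4: at line 10 remove [oldd] add [zec,oez] -> 14 lines: swrji ecmr viu geq sefya kdafj rupqk wxdtc zaobo vvv zec oez fgufi wpop
Final line 5: sefya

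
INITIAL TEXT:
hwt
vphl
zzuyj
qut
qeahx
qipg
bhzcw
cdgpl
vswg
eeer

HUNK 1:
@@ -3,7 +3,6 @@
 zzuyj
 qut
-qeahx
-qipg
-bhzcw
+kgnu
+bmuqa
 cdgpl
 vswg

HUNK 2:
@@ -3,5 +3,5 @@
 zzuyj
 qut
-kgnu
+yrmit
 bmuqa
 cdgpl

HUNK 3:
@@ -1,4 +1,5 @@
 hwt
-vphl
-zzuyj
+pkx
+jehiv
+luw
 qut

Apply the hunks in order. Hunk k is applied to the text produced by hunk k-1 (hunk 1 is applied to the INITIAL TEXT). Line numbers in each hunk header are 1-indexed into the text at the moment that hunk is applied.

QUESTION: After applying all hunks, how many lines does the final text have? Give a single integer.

Answer: 10

Derivation:
Hunk 1: at line 3 remove [qeahx,qipg,bhzcw] add [kgnu,bmuqa] -> 9 lines: hwt vphl zzuyj qut kgnu bmuqa cdgpl vswg eeer
Hunk 2: at line 3 remove [kgnu] add [yrmit] -> 9 lines: hwt vphl zzuyj qut yrmit bmuqa cdgpl vswg eeer
Hunk 3: at line 1 remove [vphl,zzuyj] add [pkx,jehiv,luw] -> 10 lines: hwt pkx jehiv luw qut yrmit bmuqa cdgpl vswg eeer
Final line count: 10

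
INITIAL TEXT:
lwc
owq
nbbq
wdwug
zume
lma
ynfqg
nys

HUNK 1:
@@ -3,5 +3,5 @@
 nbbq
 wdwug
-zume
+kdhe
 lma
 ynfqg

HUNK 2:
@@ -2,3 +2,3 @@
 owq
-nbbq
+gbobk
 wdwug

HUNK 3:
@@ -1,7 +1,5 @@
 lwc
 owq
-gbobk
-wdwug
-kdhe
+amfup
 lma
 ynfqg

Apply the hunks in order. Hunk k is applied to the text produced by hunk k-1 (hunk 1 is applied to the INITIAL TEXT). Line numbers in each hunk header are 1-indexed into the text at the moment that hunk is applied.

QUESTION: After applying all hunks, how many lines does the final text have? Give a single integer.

Hunk 1: at line 3 remove [zume] add [kdhe] -> 8 lines: lwc owq nbbq wdwug kdhe lma ynfqg nys
Hunk 2: at line 2 remove [nbbq] add [gbobk] -> 8 lines: lwc owq gbobk wdwug kdhe lma ynfqg nys
Hunk 3: at line 1 remove [gbobk,wdwug,kdhe] add [amfup] -> 6 lines: lwc owq amfup lma ynfqg nys
Final line count: 6

Answer: 6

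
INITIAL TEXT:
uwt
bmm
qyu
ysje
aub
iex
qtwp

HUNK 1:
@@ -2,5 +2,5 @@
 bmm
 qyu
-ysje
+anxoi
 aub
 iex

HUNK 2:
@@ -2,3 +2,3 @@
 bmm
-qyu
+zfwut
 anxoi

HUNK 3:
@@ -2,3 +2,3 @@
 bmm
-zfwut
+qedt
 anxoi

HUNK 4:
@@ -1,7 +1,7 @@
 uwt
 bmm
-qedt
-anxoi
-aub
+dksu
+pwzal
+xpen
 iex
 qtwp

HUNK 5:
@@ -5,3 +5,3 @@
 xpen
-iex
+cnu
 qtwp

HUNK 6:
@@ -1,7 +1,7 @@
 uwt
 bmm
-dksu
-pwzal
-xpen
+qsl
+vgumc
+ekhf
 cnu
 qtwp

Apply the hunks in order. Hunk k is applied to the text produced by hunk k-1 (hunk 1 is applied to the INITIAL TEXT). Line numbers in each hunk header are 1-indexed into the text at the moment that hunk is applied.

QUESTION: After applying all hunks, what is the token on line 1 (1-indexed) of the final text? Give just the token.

Answer: uwt

Derivation:
Hunk 1: at line 2 remove [ysje] add [anxoi] -> 7 lines: uwt bmm qyu anxoi aub iex qtwp
Hunk 2: at line 2 remove [qyu] add [zfwut] -> 7 lines: uwt bmm zfwut anxoi aub iex qtwp
Hunk 3: at line 2 remove [zfwut] add [qedt] -> 7 lines: uwt bmm qedt anxoi aub iex qtwp
Hunk 4: at line 1 remove [qedt,anxoi,aub] add [dksu,pwzal,xpen] -> 7 lines: uwt bmm dksu pwzal xpen iex qtwp
Hunk 5: at line 5 remove [iex] add [cnu] -> 7 lines: uwt bmm dksu pwzal xpen cnu qtwp
Hunk 6: at line 1 remove [dksu,pwzal,xpen] add [qsl,vgumc,ekhf] -> 7 lines: uwt bmm qsl vgumc ekhf cnu qtwp
Final line 1: uwt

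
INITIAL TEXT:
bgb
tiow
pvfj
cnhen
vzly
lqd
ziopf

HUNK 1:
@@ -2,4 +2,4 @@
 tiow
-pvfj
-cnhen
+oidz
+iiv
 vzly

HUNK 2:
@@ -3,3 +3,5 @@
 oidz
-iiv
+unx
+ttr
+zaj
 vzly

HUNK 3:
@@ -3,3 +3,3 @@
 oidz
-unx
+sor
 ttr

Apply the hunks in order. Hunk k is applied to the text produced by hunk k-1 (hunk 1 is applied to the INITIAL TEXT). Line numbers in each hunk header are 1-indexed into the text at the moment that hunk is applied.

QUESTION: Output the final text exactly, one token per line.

Answer: bgb
tiow
oidz
sor
ttr
zaj
vzly
lqd
ziopf

Derivation:
Hunk 1: at line 2 remove [pvfj,cnhen] add [oidz,iiv] -> 7 lines: bgb tiow oidz iiv vzly lqd ziopf
Hunk 2: at line 3 remove [iiv] add [unx,ttr,zaj] -> 9 lines: bgb tiow oidz unx ttr zaj vzly lqd ziopf
Hunk 3: at line 3 remove [unx] add [sor] -> 9 lines: bgb tiow oidz sor ttr zaj vzly lqd ziopf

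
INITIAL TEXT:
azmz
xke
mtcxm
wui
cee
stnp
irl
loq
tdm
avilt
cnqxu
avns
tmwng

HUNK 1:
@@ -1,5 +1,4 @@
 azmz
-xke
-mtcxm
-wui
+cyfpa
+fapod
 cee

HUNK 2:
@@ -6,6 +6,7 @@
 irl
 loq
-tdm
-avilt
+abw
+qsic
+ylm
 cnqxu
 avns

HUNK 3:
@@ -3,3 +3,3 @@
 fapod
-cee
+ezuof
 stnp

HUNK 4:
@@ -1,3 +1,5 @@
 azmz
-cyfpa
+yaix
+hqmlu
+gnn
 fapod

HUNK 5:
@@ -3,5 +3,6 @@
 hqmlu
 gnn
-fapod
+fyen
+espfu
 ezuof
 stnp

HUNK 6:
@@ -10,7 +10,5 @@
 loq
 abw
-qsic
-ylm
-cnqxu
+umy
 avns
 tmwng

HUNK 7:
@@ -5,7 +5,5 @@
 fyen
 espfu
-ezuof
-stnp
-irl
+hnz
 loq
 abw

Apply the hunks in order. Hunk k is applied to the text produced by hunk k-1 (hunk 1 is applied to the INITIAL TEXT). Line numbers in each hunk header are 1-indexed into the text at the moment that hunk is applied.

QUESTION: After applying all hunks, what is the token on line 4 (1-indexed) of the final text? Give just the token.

Answer: gnn

Derivation:
Hunk 1: at line 1 remove [xke,mtcxm,wui] add [cyfpa,fapod] -> 12 lines: azmz cyfpa fapod cee stnp irl loq tdm avilt cnqxu avns tmwng
Hunk 2: at line 6 remove [tdm,avilt] add [abw,qsic,ylm] -> 13 lines: azmz cyfpa fapod cee stnp irl loq abw qsic ylm cnqxu avns tmwng
Hunk 3: at line 3 remove [cee] add [ezuof] -> 13 lines: azmz cyfpa fapod ezuof stnp irl loq abw qsic ylm cnqxu avns tmwng
Hunk 4: at line 1 remove [cyfpa] add [yaix,hqmlu,gnn] -> 15 lines: azmz yaix hqmlu gnn fapod ezuof stnp irl loq abw qsic ylm cnqxu avns tmwng
Hunk 5: at line 3 remove [fapod] add [fyen,espfu] -> 16 lines: azmz yaix hqmlu gnn fyen espfu ezuof stnp irl loq abw qsic ylm cnqxu avns tmwng
Hunk 6: at line 10 remove [qsic,ylm,cnqxu] add [umy] -> 14 lines: azmz yaix hqmlu gnn fyen espfu ezuof stnp irl loq abw umy avns tmwng
Hunk 7: at line 5 remove [ezuof,stnp,irl] add [hnz] -> 12 lines: azmz yaix hqmlu gnn fyen espfu hnz loq abw umy avns tmwng
Final line 4: gnn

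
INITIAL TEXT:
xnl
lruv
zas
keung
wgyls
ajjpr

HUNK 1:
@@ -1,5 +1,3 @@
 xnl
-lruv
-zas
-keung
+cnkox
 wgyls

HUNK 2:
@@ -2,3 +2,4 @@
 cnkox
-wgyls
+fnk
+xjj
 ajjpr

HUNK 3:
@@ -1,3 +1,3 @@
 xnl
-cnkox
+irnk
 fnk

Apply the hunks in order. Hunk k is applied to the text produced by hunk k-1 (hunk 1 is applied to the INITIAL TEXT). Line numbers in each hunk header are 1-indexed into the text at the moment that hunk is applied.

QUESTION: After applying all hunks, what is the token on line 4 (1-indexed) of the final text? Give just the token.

Hunk 1: at line 1 remove [lruv,zas,keung] add [cnkox] -> 4 lines: xnl cnkox wgyls ajjpr
Hunk 2: at line 2 remove [wgyls] add [fnk,xjj] -> 5 lines: xnl cnkox fnk xjj ajjpr
Hunk 3: at line 1 remove [cnkox] add [irnk] -> 5 lines: xnl irnk fnk xjj ajjpr
Final line 4: xjj

Answer: xjj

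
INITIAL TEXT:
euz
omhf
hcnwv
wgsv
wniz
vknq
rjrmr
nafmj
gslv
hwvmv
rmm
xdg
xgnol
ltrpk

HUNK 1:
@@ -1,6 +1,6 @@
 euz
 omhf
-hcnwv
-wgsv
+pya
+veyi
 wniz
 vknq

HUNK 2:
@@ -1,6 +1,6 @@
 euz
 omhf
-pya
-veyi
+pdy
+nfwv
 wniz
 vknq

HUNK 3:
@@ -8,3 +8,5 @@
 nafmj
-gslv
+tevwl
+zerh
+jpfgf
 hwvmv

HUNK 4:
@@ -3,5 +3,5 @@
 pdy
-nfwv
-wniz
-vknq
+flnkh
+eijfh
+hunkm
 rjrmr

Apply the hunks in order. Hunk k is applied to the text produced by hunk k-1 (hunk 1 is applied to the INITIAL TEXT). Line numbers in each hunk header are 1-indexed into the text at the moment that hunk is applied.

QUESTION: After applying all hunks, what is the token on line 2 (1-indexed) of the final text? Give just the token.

Answer: omhf

Derivation:
Hunk 1: at line 1 remove [hcnwv,wgsv] add [pya,veyi] -> 14 lines: euz omhf pya veyi wniz vknq rjrmr nafmj gslv hwvmv rmm xdg xgnol ltrpk
Hunk 2: at line 1 remove [pya,veyi] add [pdy,nfwv] -> 14 lines: euz omhf pdy nfwv wniz vknq rjrmr nafmj gslv hwvmv rmm xdg xgnol ltrpk
Hunk 3: at line 8 remove [gslv] add [tevwl,zerh,jpfgf] -> 16 lines: euz omhf pdy nfwv wniz vknq rjrmr nafmj tevwl zerh jpfgf hwvmv rmm xdg xgnol ltrpk
Hunk 4: at line 3 remove [nfwv,wniz,vknq] add [flnkh,eijfh,hunkm] -> 16 lines: euz omhf pdy flnkh eijfh hunkm rjrmr nafmj tevwl zerh jpfgf hwvmv rmm xdg xgnol ltrpk
Final line 2: omhf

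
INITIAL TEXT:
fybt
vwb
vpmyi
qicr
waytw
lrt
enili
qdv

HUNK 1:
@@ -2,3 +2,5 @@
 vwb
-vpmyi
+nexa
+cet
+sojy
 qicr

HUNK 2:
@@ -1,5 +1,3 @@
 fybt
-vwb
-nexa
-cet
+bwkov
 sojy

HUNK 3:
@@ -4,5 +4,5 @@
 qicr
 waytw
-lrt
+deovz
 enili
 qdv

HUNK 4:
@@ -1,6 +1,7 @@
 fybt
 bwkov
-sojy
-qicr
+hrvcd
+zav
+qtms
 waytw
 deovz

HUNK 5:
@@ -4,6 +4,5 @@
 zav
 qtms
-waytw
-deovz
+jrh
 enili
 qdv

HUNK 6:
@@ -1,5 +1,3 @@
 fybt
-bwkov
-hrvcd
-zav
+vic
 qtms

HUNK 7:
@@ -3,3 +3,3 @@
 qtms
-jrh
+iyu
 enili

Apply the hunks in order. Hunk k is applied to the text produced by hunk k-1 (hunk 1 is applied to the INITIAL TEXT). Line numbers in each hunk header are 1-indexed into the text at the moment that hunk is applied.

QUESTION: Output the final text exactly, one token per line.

Hunk 1: at line 2 remove [vpmyi] add [nexa,cet,sojy] -> 10 lines: fybt vwb nexa cet sojy qicr waytw lrt enili qdv
Hunk 2: at line 1 remove [vwb,nexa,cet] add [bwkov] -> 8 lines: fybt bwkov sojy qicr waytw lrt enili qdv
Hunk 3: at line 4 remove [lrt] add [deovz] -> 8 lines: fybt bwkov sojy qicr waytw deovz enili qdv
Hunk 4: at line 1 remove [sojy,qicr] add [hrvcd,zav,qtms] -> 9 lines: fybt bwkov hrvcd zav qtms waytw deovz enili qdv
Hunk 5: at line 4 remove [waytw,deovz] add [jrh] -> 8 lines: fybt bwkov hrvcd zav qtms jrh enili qdv
Hunk 6: at line 1 remove [bwkov,hrvcd,zav] add [vic] -> 6 lines: fybt vic qtms jrh enili qdv
Hunk 7: at line 3 remove [jrh] add [iyu] -> 6 lines: fybt vic qtms iyu enili qdv

Answer: fybt
vic
qtms
iyu
enili
qdv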